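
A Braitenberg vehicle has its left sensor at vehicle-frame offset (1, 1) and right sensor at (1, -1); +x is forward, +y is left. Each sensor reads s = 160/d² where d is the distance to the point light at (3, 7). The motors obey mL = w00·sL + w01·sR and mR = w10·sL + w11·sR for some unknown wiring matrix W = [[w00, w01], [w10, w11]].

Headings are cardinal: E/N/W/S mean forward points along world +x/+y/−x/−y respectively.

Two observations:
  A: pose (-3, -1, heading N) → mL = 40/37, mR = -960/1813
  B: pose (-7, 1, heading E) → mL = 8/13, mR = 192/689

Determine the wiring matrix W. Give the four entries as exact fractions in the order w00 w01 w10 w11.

obs A: pose=(-3,-1,N) → sL=80/49, sR=80/37, mL=40/37, mR=-960/1813
obs B: pose=(-7,1,E) → sL=80/53, sR=16/13, mL=8/13, mR=192/689
sensor matrix S = [[80/49, 80/37], [80/53, 16/13]]; det S = -1566720/1249157
solve [mL_A; mL_B] = S·[w00; w01] and [mR_A; mR_B] = S·[w10; w11]:
  w00 = 0, w01 = 1/2, w10 = 1, w11 = -1

0 1/2 1 -1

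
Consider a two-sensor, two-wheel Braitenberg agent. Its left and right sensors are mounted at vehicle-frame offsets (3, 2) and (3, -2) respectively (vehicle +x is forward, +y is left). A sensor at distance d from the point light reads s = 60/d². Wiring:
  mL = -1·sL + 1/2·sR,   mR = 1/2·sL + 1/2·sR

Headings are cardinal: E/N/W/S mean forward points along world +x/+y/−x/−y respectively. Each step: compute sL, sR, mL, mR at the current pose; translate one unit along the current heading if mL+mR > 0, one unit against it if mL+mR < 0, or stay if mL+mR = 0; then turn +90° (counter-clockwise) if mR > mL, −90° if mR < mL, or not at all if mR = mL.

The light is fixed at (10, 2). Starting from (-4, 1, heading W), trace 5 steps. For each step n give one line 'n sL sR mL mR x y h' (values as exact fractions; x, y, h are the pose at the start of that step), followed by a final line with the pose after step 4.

n=0: pose=(-4,1,W); sL=30/149, sR=6/29; mL=-423/4321, mR=882/4321; mL+mR=459/4321 → advance +1; mR−mL=45/149 → turn +1·90°
n=1: pose=(-5,1,S); sL=12/37, sR=12/61; mL=-510/2257, mR=588/2257; mL+mR=78/2257 → advance +1; mR−mL=18/37 → turn +1·90°
n=2: pose=(-5,0,E); sL=5/12, sR=3/8; mL=-11/48, mR=19/48; mL+mR=1/6 → advance +1; mR−mL=5/8 → turn +1·90°
n=3: pose=(-4,0,N); sL=60/257, sR=12/29; mL=-198/7453, mR=2412/7453; mL+mR=2214/7453 → advance +1; mR−mL=90/257 → turn +1·90°
n=4: pose=(-4,1,W); sL=30/149, sR=6/29; mL=-423/4321, mR=882/4321; mL+mR=459/4321 → advance +1; mR−mL=45/149 → turn +1·90°

0 30/149 6/29 -423/4321 882/4321 -4 1 W
1 12/37 12/61 -510/2257 588/2257 -5 1 S
2 5/12 3/8 -11/48 19/48 -5 0 E
3 60/257 12/29 -198/7453 2412/7453 -4 0 N
4 30/149 6/29 -423/4321 882/4321 -4 1 W
final -5 1 S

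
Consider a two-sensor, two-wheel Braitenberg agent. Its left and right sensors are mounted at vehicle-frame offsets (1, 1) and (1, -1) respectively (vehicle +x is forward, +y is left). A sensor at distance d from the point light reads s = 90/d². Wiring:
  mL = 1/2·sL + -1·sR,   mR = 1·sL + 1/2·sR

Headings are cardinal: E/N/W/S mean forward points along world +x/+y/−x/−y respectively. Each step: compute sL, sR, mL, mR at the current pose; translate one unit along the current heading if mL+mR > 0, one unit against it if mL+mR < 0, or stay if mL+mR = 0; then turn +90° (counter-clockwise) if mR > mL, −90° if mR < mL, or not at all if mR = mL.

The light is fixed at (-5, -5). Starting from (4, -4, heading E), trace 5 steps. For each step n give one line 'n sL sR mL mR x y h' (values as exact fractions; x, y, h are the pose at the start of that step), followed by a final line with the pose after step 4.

0 45/52 9/10 -243/520 171/130 4 -4 E
1 18/17 18/25 -81/425 603/425 5 -4 N
2 45/41 1 -37/82 131/82 5 -3 W
3 90/101 18/13 -1233/1313 2079/1313 4 -3 S
4 45/52 9/10 -243/520 171/130 4 -4 E
final 5 -4 N

n=0: pose=(4,-4,E); sL=45/52, sR=9/10; mL=-243/520, mR=171/130; mL+mR=441/520 → advance +1; mR−mL=927/520 → turn +1·90°
n=1: pose=(5,-4,N); sL=18/17, sR=18/25; mL=-81/425, mR=603/425; mL+mR=522/425 → advance +1; mR−mL=684/425 → turn +1·90°
n=2: pose=(5,-3,W); sL=45/41, sR=1; mL=-37/82, mR=131/82; mL+mR=47/41 → advance +1; mR−mL=84/41 → turn +1·90°
n=3: pose=(4,-3,S); sL=90/101, sR=18/13; mL=-1233/1313, mR=2079/1313; mL+mR=846/1313 → advance +1; mR−mL=3312/1313 → turn +1·90°
n=4: pose=(4,-4,E); sL=45/52, sR=9/10; mL=-243/520, mR=171/130; mL+mR=441/520 → advance +1; mR−mL=927/520 → turn +1·90°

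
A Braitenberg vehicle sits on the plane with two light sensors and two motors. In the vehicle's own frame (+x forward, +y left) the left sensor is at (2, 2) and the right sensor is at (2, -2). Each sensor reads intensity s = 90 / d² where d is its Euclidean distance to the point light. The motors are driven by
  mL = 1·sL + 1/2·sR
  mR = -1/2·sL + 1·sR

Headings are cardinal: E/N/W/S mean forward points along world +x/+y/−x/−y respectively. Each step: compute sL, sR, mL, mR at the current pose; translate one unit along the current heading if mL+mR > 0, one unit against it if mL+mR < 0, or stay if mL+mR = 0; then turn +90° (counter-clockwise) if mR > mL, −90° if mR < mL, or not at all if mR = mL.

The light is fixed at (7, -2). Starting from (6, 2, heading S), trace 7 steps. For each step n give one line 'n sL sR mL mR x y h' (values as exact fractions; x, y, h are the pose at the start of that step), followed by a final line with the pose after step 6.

n=0: pose=(6,2,S); sL=18, sR=90/13; mL=279/13, mR=-27/13; mL+mR=252/13 → advance +1; mR−mL=-306/13 → turn -1·90°
n=1: pose=(6,1,W); sL=9, sR=45/17; mL=351/34, mR=-63/34; mL+mR=144/17 → advance +1; mR−mL=-207/17 → turn -1·90°
n=2: pose=(5,1,N); sL=90/41, sR=18/5; mL=819/205, mR=513/205; mL+mR=1332/205 → advance +1; mR−mL=-306/205 → turn -1·90°
n=3: pose=(5,2,E); sL=5/2, sR=45/2; mL=55/4, mR=85/4; mL+mR=35 → advance +1; mR−mL=15/2 → turn +1·90°
n=4: pose=(6,2,N); sL=2, sR=90/37; mL=119/37, mR=53/37; mL+mR=172/37 → advance +1; mR−mL=-66/37 → turn -1·90°
n=5: pose=(6,3,E); sL=9/5, sR=9; mL=63/10, mR=81/10; mL+mR=72/5 → advance +1; mR−mL=9/5 → turn +1·90°
n=6: pose=(7,3,N); sL=90/53, sR=90/53; mL=135/53, mR=45/53; mL+mR=180/53 → advance +1; mR−mL=-90/53 → turn -1·90°

0 18 90/13 279/13 -27/13 6 2 S
1 9 45/17 351/34 -63/34 6 1 W
2 90/41 18/5 819/205 513/205 5 1 N
3 5/2 45/2 55/4 85/4 5 2 E
4 2 90/37 119/37 53/37 6 2 N
5 9/5 9 63/10 81/10 6 3 E
6 90/53 90/53 135/53 45/53 7 3 N
final 7 4 E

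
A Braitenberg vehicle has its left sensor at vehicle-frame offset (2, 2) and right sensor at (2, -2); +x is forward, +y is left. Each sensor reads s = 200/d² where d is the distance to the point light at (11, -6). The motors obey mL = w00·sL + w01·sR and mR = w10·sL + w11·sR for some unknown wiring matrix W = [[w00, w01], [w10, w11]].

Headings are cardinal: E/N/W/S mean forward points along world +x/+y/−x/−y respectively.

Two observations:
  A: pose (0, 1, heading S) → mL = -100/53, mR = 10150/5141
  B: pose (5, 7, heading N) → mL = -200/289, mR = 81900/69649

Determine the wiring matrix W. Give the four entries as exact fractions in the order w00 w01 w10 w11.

-1 0 1/2 1

obs A: pose=(0,1,S) → sL=100/53, sR=100/97, mL=-100/53, mR=10150/5141
obs B: pose=(5,7,N) → sL=200/289, sR=200/241, mL=-200/289, mR=81900/69649
sensor matrix S = [[100/53, 100/97], [200/289, 200/241]]; det S = 305200000/358065509
solve [mL_A; mL_B] = S·[w00; w01] and [mR_A; mR_B] = S·[w10; w11]:
  w00 = -1, w01 = 0, w10 = 1/2, w11 = 1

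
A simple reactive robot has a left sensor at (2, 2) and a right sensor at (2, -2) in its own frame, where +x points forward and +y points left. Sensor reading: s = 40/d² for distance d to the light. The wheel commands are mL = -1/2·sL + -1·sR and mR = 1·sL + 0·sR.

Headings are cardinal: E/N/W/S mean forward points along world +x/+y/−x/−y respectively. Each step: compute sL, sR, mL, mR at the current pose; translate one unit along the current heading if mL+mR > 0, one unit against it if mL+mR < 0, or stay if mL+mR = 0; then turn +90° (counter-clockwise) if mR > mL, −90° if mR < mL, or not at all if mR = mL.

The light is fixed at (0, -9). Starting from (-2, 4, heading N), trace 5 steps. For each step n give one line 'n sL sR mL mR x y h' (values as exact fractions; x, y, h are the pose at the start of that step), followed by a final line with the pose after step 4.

n=0: pose=(-2,4,N); sL=40/241, sR=8/45; mL=-2828/10845, mR=40/241; mL+mR=-1028/10845 → advance -1; mR−mL=4628/10845 → turn +1·90°
n=1: pose=(-2,3,W); sL=10/29, sR=10/53; mL=-555/1537, mR=10/29; mL+mR=-25/1537 → advance -1; mR−mL=1085/1537 → turn +1·90°
n=2: pose=(-1,3,S); sL=40/101, sR=40/109; mL=-6220/11009, mR=40/101; mL+mR=-1860/11009 → advance -1; mR−mL=10580/11009 → turn +1·90°
n=3: pose=(-1,4,E); sL=20/113, sR=20/61; mL=-2870/6893, mR=20/113; mL+mR=-1650/6893 → advance -1; mR−mL=4090/6893 → turn +1·90°
n=4: pose=(-2,4,N); sL=40/241, sR=8/45; mL=-2828/10845, mR=40/241; mL+mR=-1028/10845 → advance -1; mR−mL=4628/10845 → turn +1·90°

0 40/241 8/45 -2828/10845 40/241 -2 4 N
1 10/29 10/53 -555/1537 10/29 -2 3 W
2 40/101 40/109 -6220/11009 40/101 -1 3 S
3 20/113 20/61 -2870/6893 20/113 -1 4 E
4 40/241 8/45 -2828/10845 40/241 -2 4 N
final -2 3 W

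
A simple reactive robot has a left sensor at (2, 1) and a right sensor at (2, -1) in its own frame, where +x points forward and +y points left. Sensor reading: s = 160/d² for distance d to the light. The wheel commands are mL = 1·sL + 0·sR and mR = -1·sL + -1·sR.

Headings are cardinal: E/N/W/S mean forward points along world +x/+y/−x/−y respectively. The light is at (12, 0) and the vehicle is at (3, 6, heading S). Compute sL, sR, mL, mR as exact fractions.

left sensor world pos  = (4, 4); dL² = 80
right sensor world pos = (2, 4); dR² = 116
sL = 160/80 = 2
sR = 160/116 = 40/29
mL = 1·sL + 0·sR = 2
mR = -1·sL + -1·sR = -98/29

2 40/29 2 -98/29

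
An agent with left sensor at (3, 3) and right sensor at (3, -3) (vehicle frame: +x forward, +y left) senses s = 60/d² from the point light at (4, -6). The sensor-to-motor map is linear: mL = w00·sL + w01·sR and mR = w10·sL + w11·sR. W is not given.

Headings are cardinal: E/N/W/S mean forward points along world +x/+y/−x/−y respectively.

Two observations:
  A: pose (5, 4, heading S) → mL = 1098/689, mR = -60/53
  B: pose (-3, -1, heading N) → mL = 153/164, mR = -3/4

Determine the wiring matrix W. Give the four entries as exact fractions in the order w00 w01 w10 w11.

1/2 1 0 -1

obs A: pose=(5,4,S) → sL=12/13, sR=60/53, mL=1098/689, mR=-60/53
obs B: pose=(-3,-1,N) → sL=15/41, sR=3/4, mL=153/164, mR=-3/4
sensor matrix S = [[12/13, 60/53], [15/41, 3/4]]; det S = 7857/28249
solve [mL_A; mL_B] = S·[w00; w01] and [mR_A; mR_B] = S·[w10; w11]:
  w00 = 1/2, w01 = 1, w10 = 0, w11 = -1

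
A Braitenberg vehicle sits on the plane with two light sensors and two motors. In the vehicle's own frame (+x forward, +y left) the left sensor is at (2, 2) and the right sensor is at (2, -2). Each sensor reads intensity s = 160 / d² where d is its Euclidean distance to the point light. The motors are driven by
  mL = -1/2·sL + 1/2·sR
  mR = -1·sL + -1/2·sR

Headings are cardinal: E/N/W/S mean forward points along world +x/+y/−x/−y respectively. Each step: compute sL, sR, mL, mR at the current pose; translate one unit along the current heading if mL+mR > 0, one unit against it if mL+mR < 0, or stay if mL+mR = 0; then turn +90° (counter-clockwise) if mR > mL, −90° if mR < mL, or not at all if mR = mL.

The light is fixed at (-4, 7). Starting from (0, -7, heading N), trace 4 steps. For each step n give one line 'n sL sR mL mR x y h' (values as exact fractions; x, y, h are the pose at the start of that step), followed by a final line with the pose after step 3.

0 40/37 8/9 -32/333 -508/333 0 -7 N
1 32/41 32/65 -384/2665 -2736/2665 0 -8 E
2 80/157 16/29 96/4553 -3576/4553 -1 -8 S
3 160/257 32/29 1792/7453 -8752/7453 -1 -7 W
final 0 -7 N

n=0: pose=(0,-7,N); sL=40/37, sR=8/9; mL=-32/333, mR=-508/333; mL+mR=-60/37 → advance -1; mR−mL=-476/333 → turn -1·90°
n=1: pose=(0,-8,E); sL=32/41, sR=32/65; mL=-384/2665, mR=-2736/2665; mL+mR=-48/41 → advance -1; mR−mL=-2352/2665 → turn -1·90°
n=2: pose=(-1,-8,S); sL=80/157, sR=16/29; mL=96/4553, mR=-3576/4553; mL+mR=-120/157 → advance -1; mR−mL=-3672/4553 → turn -1·90°
n=3: pose=(-1,-7,W); sL=160/257, sR=32/29; mL=1792/7453, mR=-8752/7453; mL+mR=-240/257 → advance -1; mR−mL=-10544/7453 → turn -1·90°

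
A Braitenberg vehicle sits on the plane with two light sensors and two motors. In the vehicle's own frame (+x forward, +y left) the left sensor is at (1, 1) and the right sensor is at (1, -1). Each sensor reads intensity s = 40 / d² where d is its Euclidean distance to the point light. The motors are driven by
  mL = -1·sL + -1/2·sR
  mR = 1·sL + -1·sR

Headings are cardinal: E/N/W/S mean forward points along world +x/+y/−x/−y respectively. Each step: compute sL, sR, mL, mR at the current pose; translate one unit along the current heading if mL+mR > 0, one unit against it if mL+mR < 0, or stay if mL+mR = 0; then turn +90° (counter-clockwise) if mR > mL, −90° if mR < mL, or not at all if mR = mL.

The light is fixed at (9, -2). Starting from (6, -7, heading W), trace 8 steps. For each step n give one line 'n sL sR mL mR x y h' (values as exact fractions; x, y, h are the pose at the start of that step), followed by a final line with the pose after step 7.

0 10/13 5/4 -145/104 -25/52 6 -7 W
1 40/37 8/9 -508/333 64/333 7 -7 S
2 4 20/13 -62/13 32/13 7 -6 E
3 8/5 40/13 -204/65 -96/65 6 -6 N
4 10/13 5/4 -145/104 -25/52 6 -7 W
5 40/37 8/9 -508/333 64/333 7 -7 S
6 4 20/13 -62/13 32/13 7 -6 E
7 8/5 40/13 -204/65 -96/65 6 -6 N
final 6 -7 W

n=0: pose=(6,-7,W); sL=10/13, sR=5/4; mL=-145/104, mR=-25/52; mL+mR=-15/8 → advance -1; mR−mL=95/104 → turn +1·90°
n=1: pose=(7,-7,S); sL=40/37, sR=8/9; mL=-508/333, mR=64/333; mL+mR=-4/3 → advance -1; mR−mL=572/333 → turn +1·90°
n=2: pose=(7,-6,E); sL=4, sR=20/13; mL=-62/13, mR=32/13; mL+mR=-30/13 → advance -1; mR−mL=94/13 → turn +1·90°
n=3: pose=(6,-6,N); sL=8/5, sR=40/13; mL=-204/65, mR=-96/65; mL+mR=-60/13 → advance -1; mR−mL=108/65 → turn +1·90°
n=4: pose=(6,-7,W); sL=10/13, sR=5/4; mL=-145/104, mR=-25/52; mL+mR=-15/8 → advance -1; mR−mL=95/104 → turn +1·90°
n=5: pose=(7,-7,S); sL=40/37, sR=8/9; mL=-508/333, mR=64/333; mL+mR=-4/3 → advance -1; mR−mL=572/333 → turn +1·90°
n=6: pose=(7,-6,E); sL=4, sR=20/13; mL=-62/13, mR=32/13; mL+mR=-30/13 → advance -1; mR−mL=94/13 → turn +1·90°
n=7: pose=(6,-6,N); sL=8/5, sR=40/13; mL=-204/65, mR=-96/65; mL+mR=-60/13 → advance -1; mR−mL=108/65 → turn +1·90°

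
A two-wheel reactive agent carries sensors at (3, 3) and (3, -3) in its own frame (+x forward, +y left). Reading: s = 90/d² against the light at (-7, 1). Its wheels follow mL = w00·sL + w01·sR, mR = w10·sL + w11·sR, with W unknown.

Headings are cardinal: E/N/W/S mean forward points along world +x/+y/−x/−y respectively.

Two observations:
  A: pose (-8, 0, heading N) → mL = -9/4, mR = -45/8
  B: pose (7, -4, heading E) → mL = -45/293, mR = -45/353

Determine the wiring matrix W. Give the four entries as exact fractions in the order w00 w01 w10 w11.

-1/2 0 0 -1/2

obs A: pose=(-8,0,N) → sL=9/2, sR=45/4, mL=-9/4, mR=-45/8
obs B: pose=(7,-4,E) → sL=90/293, sR=90/353, mL=-45/293, mR=-45/353
sensor matrix S = [[9/2, 45/4], [90/293, 90/353]]; det S = -477495/206858
solve [mL_A; mL_B] = S·[w00; w01] and [mR_A; mR_B] = S·[w10; w11]:
  w00 = -1/2, w01 = 0, w10 = 0, w11 = -1/2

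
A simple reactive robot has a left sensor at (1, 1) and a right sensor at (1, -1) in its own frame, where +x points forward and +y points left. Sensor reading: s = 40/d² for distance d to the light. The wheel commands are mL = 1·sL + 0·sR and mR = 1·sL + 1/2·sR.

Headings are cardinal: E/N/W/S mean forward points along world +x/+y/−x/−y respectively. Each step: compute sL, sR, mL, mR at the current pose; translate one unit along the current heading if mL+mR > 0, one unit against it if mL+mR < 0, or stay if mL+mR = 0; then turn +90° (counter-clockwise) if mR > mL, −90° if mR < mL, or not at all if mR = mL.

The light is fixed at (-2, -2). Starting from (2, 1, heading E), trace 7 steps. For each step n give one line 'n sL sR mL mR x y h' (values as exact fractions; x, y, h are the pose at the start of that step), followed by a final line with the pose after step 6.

0 40/41 40/29 40/41 1980/1189 2 1 E
1 5/4 10/13 5/4 85/52 3 1 N
2 8/5 40/41 8/5 428/205 3 2 W
3 20/17 20/9 20/17 350/153 2 2 S
4 40/41 40/29 40/41 1980/1189 2 1 E
5 5/4 10/13 5/4 85/52 3 1 N
6 8/5 40/41 8/5 428/205 3 2 W
final 2 2 S

n=0: pose=(2,1,E); sL=40/41, sR=40/29; mL=40/41, mR=1980/1189; mL+mR=3140/1189 → advance +1; mR−mL=20/29 → turn +1·90°
n=1: pose=(3,1,N); sL=5/4, sR=10/13; mL=5/4, mR=85/52; mL+mR=75/26 → advance +1; mR−mL=5/13 → turn +1·90°
n=2: pose=(3,2,W); sL=8/5, sR=40/41; mL=8/5, mR=428/205; mL+mR=756/205 → advance +1; mR−mL=20/41 → turn +1·90°
n=3: pose=(2,2,S); sL=20/17, sR=20/9; mL=20/17, mR=350/153; mL+mR=530/153 → advance +1; mR−mL=10/9 → turn +1·90°
n=4: pose=(2,1,E); sL=40/41, sR=40/29; mL=40/41, mR=1980/1189; mL+mR=3140/1189 → advance +1; mR−mL=20/29 → turn +1·90°
n=5: pose=(3,1,N); sL=5/4, sR=10/13; mL=5/4, mR=85/52; mL+mR=75/26 → advance +1; mR−mL=5/13 → turn +1·90°
n=6: pose=(3,2,W); sL=8/5, sR=40/41; mL=8/5, mR=428/205; mL+mR=756/205 → advance +1; mR−mL=20/41 → turn +1·90°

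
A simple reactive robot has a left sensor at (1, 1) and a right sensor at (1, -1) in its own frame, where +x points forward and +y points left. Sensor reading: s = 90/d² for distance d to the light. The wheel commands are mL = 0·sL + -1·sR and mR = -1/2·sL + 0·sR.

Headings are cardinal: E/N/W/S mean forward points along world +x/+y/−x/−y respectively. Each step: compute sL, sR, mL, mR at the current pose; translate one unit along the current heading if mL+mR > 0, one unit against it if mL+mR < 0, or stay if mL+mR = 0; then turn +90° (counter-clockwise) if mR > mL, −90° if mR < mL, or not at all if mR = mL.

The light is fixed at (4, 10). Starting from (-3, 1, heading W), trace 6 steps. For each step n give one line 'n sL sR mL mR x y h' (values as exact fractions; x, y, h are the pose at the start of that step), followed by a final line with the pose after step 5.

0 45/82 45/64 -45/64 -45/164 -3 1 W
1 18/25 90/149 -90/149 -9/25 -2 1 S
2 45/37 45/53 -45/53 -45/74 -2 2 E
3 90/113 18/17 -18/17 -45/113 -3 2 N
4 45/82 45/64 -45/64 -45/164 -3 1 W
5 18/25 90/149 -90/149 -9/25 -2 1 S
final -2 2 E

n=0: pose=(-3,1,W); sL=45/82, sR=45/64; mL=-45/64, mR=-45/164; mL+mR=-2565/2624 → advance -1; mR−mL=1125/2624 → turn +1·90°
n=1: pose=(-2,1,S); sL=18/25, sR=90/149; mL=-90/149, mR=-9/25; mL+mR=-3591/3725 → advance -1; mR−mL=909/3725 → turn +1·90°
n=2: pose=(-2,2,E); sL=45/37, sR=45/53; mL=-45/53, mR=-45/74; mL+mR=-5715/3922 → advance -1; mR−mL=945/3922 → turn +1·90°
n=3: pose=(-3,2,N); sL=90/113, sR=18/17; mL=-18/17, mR=-45/113; mL+mR=-2799/1921 → advance -1; mR−mL=1269/1921 → turn +1·90°
n=4: pose=(-3,1,W); sL=45/82, sR=45/64; mL=-45/64, mR=-45/164; mL+mR=-2565/2624 → advance -1; mR−mL=1125/2624 → turn +1·90°
n=5: pose=(-2,1,S); sL=18/25, sR=90/149; mL=-90/149, mR=-9/25; mL+mR=-3591/3725 → advance -1; mR−mL=909/3725 → turn +1·90°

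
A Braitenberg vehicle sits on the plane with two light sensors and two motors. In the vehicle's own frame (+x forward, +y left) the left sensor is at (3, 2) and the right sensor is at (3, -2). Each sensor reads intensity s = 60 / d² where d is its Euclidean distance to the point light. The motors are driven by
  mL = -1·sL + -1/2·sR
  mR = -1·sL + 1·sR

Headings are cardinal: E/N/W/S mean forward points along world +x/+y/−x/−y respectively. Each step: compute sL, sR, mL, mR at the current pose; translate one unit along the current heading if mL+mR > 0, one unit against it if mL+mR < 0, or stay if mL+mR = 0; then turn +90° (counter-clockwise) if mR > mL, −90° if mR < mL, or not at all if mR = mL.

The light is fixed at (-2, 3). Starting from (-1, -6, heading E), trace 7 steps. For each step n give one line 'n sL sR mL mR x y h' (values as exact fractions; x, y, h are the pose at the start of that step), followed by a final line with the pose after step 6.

n=0: pose=(-1,-6,E); sL=12/13, sR=60/137; mL=-2034/1781, mR=-864/1781; mL+mR=-2898/1781 → advance -1; mR−mL=90/137 → turn +1·90°
n=1: pose=(-2,-6,N); sL=3/2, sR=3/2; mL=-9/4, mR=0; mL+mR=-9/4 → advance -1; mR−mL=9/4 → turn +1·90°
n=2: pose=(-2,-7,W); sL=20/51, sR=60/73; mL=-2990/3723, mR=1600/3723; mL+mR=-1390/3723 → advance -1; mR−mL=90/73 → turn +1·90°
n=3: pose=(-1,-7,S); sL=30/89, sR=6/17; mL=-777/1513, mR=24/1513; mL+mR=-753/1513 → advance -1; mR−mL=9/17 → turn +1·90°
n=4: pose=(-1,-6,E); sL=12/13, sR=60/137; mL=-2034/1781, mR=-864/1781; mL+mR=-2898/1781 → advance -1; mR−mL=90/137 → turn +1·90°
n=5: pose=(-2,-6,N); sL=3/2, sR=3/2; mL=-9/4, mR=0; mL+mR=-9/4 → advance -1; mR−mL=9/4 → turn +1·90°
n=6: pose=(-2,-7,W); sL=20/51, sR=60/73; mL=-2990/3723, mR=1600/3723; mL+mR=-1390/3723 → advance -1; mR−mL=90/73 → turn +1·90°

0 12/13 60/137 -2034/1781 -864/1781 -1 -6 E
1 3/2 3/2 -9/4 0 -2 -6 N
2 20/51 60/73 -2990/3723 1600/3723 -2 -7 W
3 30/89 6/17 -777/1513 24/1513 -1 -7 S
4 12/13 60/137 -2034/1781 -864/1781 -1 -6 E
5 3/2 3/2 -9/4 0 -2 -6 N
6 20/51 60/73 -2990/3723 1600/3723 -2 -7 W
final -1 -7 S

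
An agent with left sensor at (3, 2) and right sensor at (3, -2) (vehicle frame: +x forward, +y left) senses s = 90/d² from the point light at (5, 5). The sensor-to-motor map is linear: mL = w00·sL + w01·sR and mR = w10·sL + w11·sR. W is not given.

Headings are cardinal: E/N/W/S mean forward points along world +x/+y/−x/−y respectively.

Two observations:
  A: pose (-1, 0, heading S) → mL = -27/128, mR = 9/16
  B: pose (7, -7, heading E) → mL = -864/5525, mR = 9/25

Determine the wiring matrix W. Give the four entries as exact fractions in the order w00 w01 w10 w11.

obs A: pose=(-1,0,S) → sL=9/8, sR=45/64, mL=-27/128, mR=9/16
obs B: pose=(7,-7,E) → sL=18/25, sR=90/221, mL=-864/5525, mR=9/25
sensor matrix S = [[9/8, 45/64], [18/25, 90/221]]; det S = -1701/35360
solve [mL_A; mL_B] = S·[w00; w01] and [mR_A; mR_B] = S·[w10; w11]:
  w00 = -1/2, w01 = 1/2, w10 = 1/2, w11 = 0

-1/2 1/2 1/2 0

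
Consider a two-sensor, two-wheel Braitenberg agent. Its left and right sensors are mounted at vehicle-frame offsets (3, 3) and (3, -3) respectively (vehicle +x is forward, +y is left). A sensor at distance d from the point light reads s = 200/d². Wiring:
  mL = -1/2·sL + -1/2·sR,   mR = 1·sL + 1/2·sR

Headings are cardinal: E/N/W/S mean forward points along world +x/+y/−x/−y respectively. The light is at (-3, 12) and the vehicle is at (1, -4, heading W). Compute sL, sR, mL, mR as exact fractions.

left sensor world pos  = (-2, -7); dL² = 362
right sensor world pos = (-2, -1); dR² = 170
sL = 200/362 = 100/181
sR = 200/170 = 20/17
mL = -1/2·sL + -1/2·sR = -2660/3077
mR = 1·sL + 1/2·sR = 3510/3077

100/181 20/17 -2660/3077 3510/3077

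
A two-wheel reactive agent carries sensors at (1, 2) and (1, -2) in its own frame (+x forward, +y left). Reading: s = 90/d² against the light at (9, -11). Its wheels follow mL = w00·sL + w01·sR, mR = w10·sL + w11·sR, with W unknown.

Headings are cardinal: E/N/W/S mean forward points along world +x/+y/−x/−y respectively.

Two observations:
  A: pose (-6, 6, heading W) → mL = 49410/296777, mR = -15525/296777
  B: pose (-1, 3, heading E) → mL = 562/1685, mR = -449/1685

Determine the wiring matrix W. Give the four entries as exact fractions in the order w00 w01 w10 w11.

1/2 1/2 1/2 -1

obs A: pose=(-6,6,W) → sL=90/481, sR=90/617, mL=49410/296777, mR=-15525/296777
obs B: pose=(-1,3,E) → sL=90/337, sR=2/5, mL=562/1685, mR=-449/1685
sensor matrix S = [[90/481, 90/617], [90/337, 2/5]]; det S = 3589344/100013849
solve [mL_A; mL_B] = S·[w00; w01] and [mR_A; mR_B] = S·[w10; w11]:
  w00 = 1/2, w01 = 1/2, w10 = 1/2, w11 = -1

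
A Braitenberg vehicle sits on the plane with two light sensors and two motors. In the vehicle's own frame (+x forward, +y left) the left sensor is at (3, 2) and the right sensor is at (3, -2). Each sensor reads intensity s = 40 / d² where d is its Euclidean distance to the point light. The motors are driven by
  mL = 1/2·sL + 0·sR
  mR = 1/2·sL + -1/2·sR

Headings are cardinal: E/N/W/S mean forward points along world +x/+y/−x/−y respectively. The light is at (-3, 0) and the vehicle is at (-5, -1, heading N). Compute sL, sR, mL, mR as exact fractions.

2 10 1 -4

left sensor world pos  = (-7, 2); dL² = 20
right sensor world pos = (-3, 2); dR² = 4
sL = 40/20 = 2
sR = 40/4 = 10
mL = 1/2·sL + 0·sR = 1
mR = 1/2·sL + -1/2·sR = -4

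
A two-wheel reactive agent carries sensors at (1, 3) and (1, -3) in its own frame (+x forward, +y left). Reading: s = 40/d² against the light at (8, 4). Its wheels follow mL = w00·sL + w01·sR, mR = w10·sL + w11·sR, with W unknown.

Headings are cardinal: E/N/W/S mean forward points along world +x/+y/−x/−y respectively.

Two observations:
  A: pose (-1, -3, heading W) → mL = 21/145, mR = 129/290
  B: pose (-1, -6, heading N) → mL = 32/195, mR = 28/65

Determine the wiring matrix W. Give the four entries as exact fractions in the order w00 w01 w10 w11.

-1 1 1/2 1

obs A: pose=(-1,-3,W) → sL=1/5, sR=10/29, mL=21/145, mR=129/290
obs B: pose=(-1,-6,N) → sL=8/45, sR=40/117, mL=32/195, mR=28/65
sensor matrix S = [[1/5, 10/29], [8/45, 40/117]]; det S = 8/1131
solve [mL_A; mL_B] = S·[w00; w01] and [mR_A; mR_B] = S·[w10; w11]:
  w00 = -1, w01 = 1, w10 = 1/2, w11 = 1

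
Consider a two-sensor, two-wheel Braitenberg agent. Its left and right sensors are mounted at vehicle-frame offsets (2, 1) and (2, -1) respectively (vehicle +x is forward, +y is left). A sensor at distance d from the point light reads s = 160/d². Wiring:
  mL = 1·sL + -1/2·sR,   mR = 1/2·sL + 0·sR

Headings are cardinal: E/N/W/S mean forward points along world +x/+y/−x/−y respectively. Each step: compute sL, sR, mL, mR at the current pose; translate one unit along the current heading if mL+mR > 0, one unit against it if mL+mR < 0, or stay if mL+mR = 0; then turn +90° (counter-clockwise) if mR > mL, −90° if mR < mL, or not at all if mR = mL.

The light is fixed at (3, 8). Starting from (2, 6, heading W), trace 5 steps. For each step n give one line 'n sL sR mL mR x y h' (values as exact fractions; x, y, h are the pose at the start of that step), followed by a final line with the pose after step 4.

n=0: pose=(2,6,W); sL=80/9, sR=16; mL=8/9, mR=40/9; mL+mR=16/3 → advance +1; mR−mL=32/9 → turn +1·90°
n=1: pose=(1,6,S); sL=160/17, sR=32/5; mL=528/85, mR=80/17; mL+mR=928/85 → advance +1; mR−mL=-128/85 → turn -1·90°
n=2: pose=(1,5,W); sL=5, sR=8; mL=1, mR=5/2; mL+mR=7/2 → advance +1; mR−mL=3/2 → turn +1·90°
n=3: pose=(0,5,S); sL=160/29, sR=160/41; mL=4240/1189, mR=80/29; mL+mR=7520/1189 → advance +1; mR−mL=-960/1189 → turn -1·90°
n=4: pose=(0,4,W); sL=16/5, sR=80/17; mL=72/85, mR=8/5; mL+mR=208/85 → advance +1; mR−mL=64/85 → turn +1·90°

0 80/9 16 8/9 40/9 2 6 W
1 160/17 32/5 528/85 80/17 1 6 S
2 5 8 1 5/2 1 5 W
3 160/29 160/41 4240/1189 80/29 0 5 S
4 16/5 80/17 72/85 8/5 0 4 W
final -1 4 S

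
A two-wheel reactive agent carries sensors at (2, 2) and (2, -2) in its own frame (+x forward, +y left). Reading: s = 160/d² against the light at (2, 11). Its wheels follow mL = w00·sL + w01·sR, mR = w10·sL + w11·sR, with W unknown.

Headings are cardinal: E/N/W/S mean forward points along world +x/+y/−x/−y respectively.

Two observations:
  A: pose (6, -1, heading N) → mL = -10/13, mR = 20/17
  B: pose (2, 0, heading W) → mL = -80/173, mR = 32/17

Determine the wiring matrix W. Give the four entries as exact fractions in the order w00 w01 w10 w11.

-1/2 0 0 1

obs A: pose=(6,-1,N) → sL=20/13, sR=20/17, mL=-10/13, mR=20/17
obs B: pose=(2,0,W) → sL=160/173, sR=32/17, mL=-80/173, mR=32/17
sensor matrix S = [[20/13, 20/17], [160/173, 32/17]]; det S = 69120/38233
solve [mL_A; mL_B] = S·[w00; w01] and [mR_A; mR_B] = S·[w10; w11]:
  w00 = -1/2, w01 = 0, w10 = 0, w11 = 1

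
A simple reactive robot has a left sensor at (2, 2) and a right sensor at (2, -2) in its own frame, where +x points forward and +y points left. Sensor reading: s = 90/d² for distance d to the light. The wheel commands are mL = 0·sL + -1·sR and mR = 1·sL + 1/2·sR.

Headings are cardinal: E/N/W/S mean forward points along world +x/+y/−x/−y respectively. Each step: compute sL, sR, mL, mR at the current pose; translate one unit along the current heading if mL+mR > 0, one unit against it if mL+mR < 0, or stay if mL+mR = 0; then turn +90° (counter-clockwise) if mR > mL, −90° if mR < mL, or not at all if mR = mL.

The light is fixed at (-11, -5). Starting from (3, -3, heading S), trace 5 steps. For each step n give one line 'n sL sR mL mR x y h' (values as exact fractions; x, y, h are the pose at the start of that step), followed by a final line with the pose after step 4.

0 45/128 5/8 -5/8 85/128 3 -3 S
1 18/53 90/257 -90/257 7011/13621 3 -4 E
2 45/89 45/149 -45/149 17415/26522 4 -4 N
3 90/169 18/37 -18/37 4851/6253 4 -3 W
4 45/128 5/8 -5/8 85/128 3 -3 S
final 3 -4 E

n=0: pose=(3,-3,S); sL=45/128, sR=5/8; mL=-5/8, mR=85/128; mL+mR=5/128 → advance +1; mR−mL=165/128 → turn +1·90°
n=1: pose=(3,-4,E); sL=18/53, sR=90/257; mL=-90/257, mR=7011/13621; mL+mR=2241/13621 → advance +1; mR−mL=11781/13621 → turn +1·90°
n=2: pose=(4,-4,N); sL=45/89, sR=45/149; mL=-45/149, mR=17415/26522; mL+mR=9405/26522 → advance +1; mR−mL=25425/26522 → turn +1·90°
n=3: pose=(4,-3,W); sL=90/169, sR=18/37; mL=-18/37, mR=4851/6253; mL+mR=1809/6253 → advance +1; mR−mL=7893/6253 → turn +1·90°
n=4: pose=(3,-3,S); sL=45/128, sR=5/8; mL=-5/8, mR=85/128; mL+mR=5/128 → advance +1; mR−mL=165/128 → turn +1·90°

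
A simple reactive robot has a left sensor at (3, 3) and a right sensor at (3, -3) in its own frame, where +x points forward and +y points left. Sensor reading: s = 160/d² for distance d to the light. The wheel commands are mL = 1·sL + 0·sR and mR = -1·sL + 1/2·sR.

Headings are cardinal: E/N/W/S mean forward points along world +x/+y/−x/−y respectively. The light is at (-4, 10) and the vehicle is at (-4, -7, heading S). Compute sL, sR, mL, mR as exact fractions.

left sensor world pos  = (-1, -10); dL² = 409
right sensor world pos = (-7, -10); dR² = 409
sL = 160/409 = 160/409
sR = 160/409 = 160/409
mL = 1·sL + 0·sR = 160/409
mR = -1·sL + 1/2·sR = -80/409

160/409 160/409 160/409 -80/409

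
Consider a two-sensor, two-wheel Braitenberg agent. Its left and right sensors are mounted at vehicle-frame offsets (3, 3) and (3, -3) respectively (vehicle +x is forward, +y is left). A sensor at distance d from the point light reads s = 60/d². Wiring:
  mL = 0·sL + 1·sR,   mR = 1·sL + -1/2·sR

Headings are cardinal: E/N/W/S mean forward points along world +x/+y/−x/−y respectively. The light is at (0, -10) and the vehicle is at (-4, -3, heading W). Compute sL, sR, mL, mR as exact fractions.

left sensor world pos  = (-7, -6); dL² = 65
right sensor world pos = (-7, 0); dR² = 149
sL = 60/65 = 12/13
sR = 60/149 = 60/149
mL = 0·sL + 1·sR = 60/149
mR = 1·sL + -1/2·sR = 1398/1937

12/13 60/149 60/149 1398/1937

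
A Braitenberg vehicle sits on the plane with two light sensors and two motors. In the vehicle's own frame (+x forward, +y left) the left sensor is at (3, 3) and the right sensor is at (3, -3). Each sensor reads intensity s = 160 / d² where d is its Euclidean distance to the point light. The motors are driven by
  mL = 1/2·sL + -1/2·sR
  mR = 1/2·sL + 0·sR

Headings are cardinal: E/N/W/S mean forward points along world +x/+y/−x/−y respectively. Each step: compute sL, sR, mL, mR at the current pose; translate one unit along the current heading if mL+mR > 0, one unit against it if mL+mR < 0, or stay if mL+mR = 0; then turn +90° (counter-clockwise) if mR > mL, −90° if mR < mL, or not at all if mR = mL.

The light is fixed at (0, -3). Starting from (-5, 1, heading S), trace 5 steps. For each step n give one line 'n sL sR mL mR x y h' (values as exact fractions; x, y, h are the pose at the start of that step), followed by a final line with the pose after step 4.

n=0: pose=(-5,1,S); sL=32, sR=32/13; mL=192/13, mR=16; mL+mR=400/13 → advance +1; mR−mL=16/13 → turn +1·90°
n=1: pose=(-5,0,E); sL=4, sR=40; mL=-18, mR=2; mL+mR=-16 → advance -1; mR−mL=20 → turn +1·90°
n=2: pose=(-6,0,N); sL=160/117, sR=32/9; mL=-128/117, mR=80/117; mL+mR=-16/39 → advance -1; mR−mL=16/9 → turn +1·90°
n=3: pose=(-6,-1,W); sL=80/41, sR=80/53; mL=480/2173, mR=40/41; mL+mR=2600/2173 → advance +1; mR−mL=40/53 → turn +1·90°
n=4: pose=(-7,-1,S); sL=160/17, sR=160/101; mL=6720/1717, mR=80/17; mL+mR=14800/1717 → advance +1; mR−mL=80/101 → turn +1·90°

0 32 32/13 192/13 16 -5 1 S
1 4 40 -18 2 -5 0 E
2 160/117 32/9 -128/117 80/117 -6 0 N
3 80/41 80/53 480/2173 40/41 -6 -1 W
4 160/17 160/101 6720/1717 80/17 -7 -1 S
final -7 -2 E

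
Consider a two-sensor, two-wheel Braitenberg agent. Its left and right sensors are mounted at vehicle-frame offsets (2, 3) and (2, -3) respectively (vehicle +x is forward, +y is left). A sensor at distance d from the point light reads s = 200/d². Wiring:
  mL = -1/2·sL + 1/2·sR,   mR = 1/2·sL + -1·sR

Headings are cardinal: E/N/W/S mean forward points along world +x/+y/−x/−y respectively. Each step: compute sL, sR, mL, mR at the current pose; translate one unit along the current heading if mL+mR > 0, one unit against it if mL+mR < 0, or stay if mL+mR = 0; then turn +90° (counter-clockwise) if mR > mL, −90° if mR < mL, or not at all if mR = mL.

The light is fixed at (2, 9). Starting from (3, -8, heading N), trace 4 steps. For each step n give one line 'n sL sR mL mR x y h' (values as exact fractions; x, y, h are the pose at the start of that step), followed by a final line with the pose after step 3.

n=0: pose=(3,-8,N); sL=200/229, sR=200/241; mL=-1200/55189, mR=-21700/55189; mL+mR=-100/241 → advance -1; mR−mL=-20500/55189 → turn -1·90°
n=1: pose=(3,-9,E); sL=100/117, sR=4/9; mL=-8/39, mR=-2/117; mL+mR=-2/9 → advance -1; mR−mL=22/117 → turn +1·90°
n=2: pose=(2,-9,N); sL=40/53, sR=40/53; mL=0, mR=-20/53; mL+mR=-20/53 → advance -1; mR−mL=-20/53 → turn -1·90°
n=3: pose=(2,-10,E); sL=10/13, sR=25/61; mL=-285/1586, mR=-20/793; mL+mR=-25/122 → advance -1; mR−mL=245/1586 → turn +1·90°

0 200/229 200/241 -1200/55189 -21700/55189 3 -8 N
1 100/117 4/9 -8/39 -2/117 3 -9 E
2 40/53 40/53 0 -20/53 2 -9 N
3 10/13 25/61 -285/1586 -20/793 2 -10 E
final 1 -10 N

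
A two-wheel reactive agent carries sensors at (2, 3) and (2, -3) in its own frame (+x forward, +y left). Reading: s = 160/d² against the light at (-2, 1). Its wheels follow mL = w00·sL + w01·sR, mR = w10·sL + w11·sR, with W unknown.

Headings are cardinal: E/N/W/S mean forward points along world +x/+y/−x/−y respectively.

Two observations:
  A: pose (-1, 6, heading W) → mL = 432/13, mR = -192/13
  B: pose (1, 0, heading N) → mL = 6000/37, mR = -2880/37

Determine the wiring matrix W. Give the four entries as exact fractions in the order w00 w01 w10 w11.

obs A: pose=(-1,6,W) → sL=32, sR=32/13, mL=432/13, mR=-192/13
obs B: pose=(1,0,N) → sL=160, sR=160/37, mL=6000/37, mR=-2880/37
sensor matrix S = [[32, 32/13], [160, 160/37]]; det S = -122880/481
solve [mL_A; mL_B] = S·[w00; w01] and [mR_A; mR_B] = S·[w10; w11]:
  w00 = 1, w01 = 1/2, w10 = -1/2, w11 = 1/2

1 1/2 -1/2 1/2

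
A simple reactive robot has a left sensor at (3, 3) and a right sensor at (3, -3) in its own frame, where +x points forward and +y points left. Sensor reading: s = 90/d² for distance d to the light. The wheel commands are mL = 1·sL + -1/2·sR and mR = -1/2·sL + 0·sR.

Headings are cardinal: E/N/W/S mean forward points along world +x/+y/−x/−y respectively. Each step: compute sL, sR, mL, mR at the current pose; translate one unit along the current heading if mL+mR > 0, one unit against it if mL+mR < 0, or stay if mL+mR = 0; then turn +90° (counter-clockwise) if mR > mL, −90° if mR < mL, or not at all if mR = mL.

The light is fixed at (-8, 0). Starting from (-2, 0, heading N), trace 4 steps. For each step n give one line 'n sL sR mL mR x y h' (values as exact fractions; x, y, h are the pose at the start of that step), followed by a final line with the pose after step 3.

n=0: pose=(-2,0,N); sL=5, sR=1; mL=9/2, mR=-5/2; mL+mR=2 → advance +1; mR−mL=-7 → turn -1·90°
n=1: pose=(-2,1,E); sL=90/97, sR=18/17; mL=657/1649, mR=-45/97; mL+mR=-108/1649 → advance -1; mR−mL=-1422/1649 → turn -1·90°
n=2: pose=(-3,1,S); sL=45/34, sR=45/4; mL=-585/136, mR=-45/68; mL+mR=-675/136 → advance -1; mR−mL=495/136 → turn +1·90°
n=3: pose=(-3,2,E); sL=90/89, sR=18/13; mL=369/1157, mR=-45/89; mL+mR=-216/1157 → advance -1; mR−mL=-954/1157 → turn -1·90°

0 5 1 9/2 -5/2 -2 0 N
1 90/97 18/17 657/1649 -45/97 -2 1 E
2 45/34 45/4 -585/136 -45/68 -3 1 S
3 90/89 18/13 369/1157 -45/89 -3 2 E
final -4 2 S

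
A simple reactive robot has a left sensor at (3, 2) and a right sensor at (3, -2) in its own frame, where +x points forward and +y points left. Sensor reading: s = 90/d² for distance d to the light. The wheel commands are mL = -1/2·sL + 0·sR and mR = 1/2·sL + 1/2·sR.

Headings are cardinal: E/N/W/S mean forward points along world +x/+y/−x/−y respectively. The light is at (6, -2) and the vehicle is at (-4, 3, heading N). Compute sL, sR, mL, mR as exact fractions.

left sensor world pos  = (-6, 6); dL² = 208
right sensor world pos = (-2, 6); dR² = 128
sL = 90/208 = 45/104
sR = 90/128 = 45/64
mL = -1/2·sL + 0·sR = -45/208
mR = 1/2·sL + 1/2·sR = 945/1664

45/104 45/64 -45/208 945/1664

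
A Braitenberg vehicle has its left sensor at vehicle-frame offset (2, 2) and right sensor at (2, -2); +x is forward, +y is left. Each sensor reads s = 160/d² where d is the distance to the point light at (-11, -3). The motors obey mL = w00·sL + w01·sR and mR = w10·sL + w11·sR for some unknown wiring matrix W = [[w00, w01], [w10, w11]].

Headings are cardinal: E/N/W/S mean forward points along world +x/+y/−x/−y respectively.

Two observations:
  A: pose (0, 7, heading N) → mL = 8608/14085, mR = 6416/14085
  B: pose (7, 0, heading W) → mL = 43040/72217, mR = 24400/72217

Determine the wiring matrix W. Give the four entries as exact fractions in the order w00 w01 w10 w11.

obs A: pose=(0,7,N) → sL=32/45, sR=160/313, mL=8608/14085, mR=6416/14085
obs B: pose=(7,0,W) → sL=160/257, sR=160/281, mL=43040/72217, mR=24400/72217
sensor matrix S = [[32/45, 160/313], [160/257, 160/281]]; det S = 17629184/203435289
solve [mL_A; mL_B] = S·[w00; w01] and [mR_A; mR_B] = S·[w10; w11]:
  w00 = 1/2, w01 = 1/2, w10 = 1, w11 = -1/2

1/2 1/2 1 -1/2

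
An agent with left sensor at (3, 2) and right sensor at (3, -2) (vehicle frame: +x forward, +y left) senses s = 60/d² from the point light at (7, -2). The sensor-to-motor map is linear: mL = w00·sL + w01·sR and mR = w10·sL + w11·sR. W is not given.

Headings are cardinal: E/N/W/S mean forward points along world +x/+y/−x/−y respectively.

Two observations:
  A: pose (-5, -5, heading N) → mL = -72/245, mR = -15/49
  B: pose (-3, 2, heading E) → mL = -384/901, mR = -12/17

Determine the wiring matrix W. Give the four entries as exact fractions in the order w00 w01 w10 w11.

1 -1 -1 0

obs A: pose=(-5,-5,N) → sL=15/49, sR=3/5, mL=-72/245, mR=-15/49
obs B: pose=(-3,2,E) → sL=12/17, sR=60/53, mL=-384/901, mR=-12/17
sensor matrix S = [[15/49, 3/5], [12/17, 60/53]]; det S = -16992/220745
solve [mL_A; mL_B] = S·[w00; w01] and [mR_A; mR_B] = S·[w10; w11]:
  w00 = 1, w01 = -1, w10 = -1, w11 = 0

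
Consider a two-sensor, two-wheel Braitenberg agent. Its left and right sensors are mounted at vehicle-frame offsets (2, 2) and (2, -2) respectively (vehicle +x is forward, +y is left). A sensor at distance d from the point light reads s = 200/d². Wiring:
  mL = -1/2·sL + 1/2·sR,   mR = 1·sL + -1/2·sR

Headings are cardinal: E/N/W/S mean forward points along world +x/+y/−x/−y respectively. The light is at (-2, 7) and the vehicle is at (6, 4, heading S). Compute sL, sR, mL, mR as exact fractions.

left sensor world pos  = (8, 2); dL² = 125
right sensor world pos = (4, 2); dR² = 61
sL = 200/125 = 8/5
sR = 200/61 = 200/61
mL = -1/2·sL + 1/2·sR = 256/305
mR = 1·sL + -1/2·sR = -12/305

8/5 200/61 256/305 -12/305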